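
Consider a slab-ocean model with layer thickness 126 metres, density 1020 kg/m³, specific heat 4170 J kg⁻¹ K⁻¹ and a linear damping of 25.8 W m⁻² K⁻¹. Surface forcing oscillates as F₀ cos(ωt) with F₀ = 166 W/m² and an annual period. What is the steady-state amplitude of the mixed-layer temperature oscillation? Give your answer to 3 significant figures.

1.51 K

Areal heat capacity C = ρ c_p D = 1020 × 4170 × 126 = 5.36×10^8 J m⁻² K⁻¹.
Angular frequency ω = 2π / T = 2π / 3.15×10^7 s = 1.99×10^-7 s⁻¹.
√((Cω)² + λ²) = √((107)² + 25.8²) = 110 W/(m²·K).
Amplitude A = F₀ / √((Cω)²+λ²) = 166 / 110 = 1.51 K.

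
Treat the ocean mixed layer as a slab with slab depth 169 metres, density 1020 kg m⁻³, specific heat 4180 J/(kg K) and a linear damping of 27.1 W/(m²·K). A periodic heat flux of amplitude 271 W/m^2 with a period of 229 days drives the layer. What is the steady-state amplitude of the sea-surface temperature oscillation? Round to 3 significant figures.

1.18 K

Areal heat capacity C = ρ c_p D = 1020 × 4180 × 169 = 7.21×10^8 J/(m²·K).
Angular frequency ω = 2π / T = 2π / 1.98×10^7 s = 3.18×10^-7 s⁻¹.
√((Cω)² + λ²) = √((229)² + 27.1²) = 230 W/(m²·K).
Amplitude A = F₀ / √((Cω)²+λ²) = 271 / 230 = 1.18 K.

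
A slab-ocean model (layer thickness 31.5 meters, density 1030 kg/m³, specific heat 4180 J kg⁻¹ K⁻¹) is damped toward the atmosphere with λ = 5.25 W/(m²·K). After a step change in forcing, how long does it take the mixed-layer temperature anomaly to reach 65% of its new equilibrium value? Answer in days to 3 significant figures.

314 days

Areal heat capacity C = ρ c_p D = 1030 × 4180 × 31.5 = 1.36×10^8 J m⁻² K⁻¹.
τ = C / λ = 1.36×10^8 / 5.25 = 2.58×10^7 s.
Fraction reached: 1 − e^(−t/τ) = 0.65 ⇒ t = −τ ln(1 − 0.65) = τ × 1.05.
t = 2.71×10^7 s = 314 days.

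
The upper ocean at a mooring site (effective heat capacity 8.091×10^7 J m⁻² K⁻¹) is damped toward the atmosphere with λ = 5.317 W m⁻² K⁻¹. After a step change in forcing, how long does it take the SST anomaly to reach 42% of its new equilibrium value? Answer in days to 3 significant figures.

95.9 days

Areal heat capacity C = 8.091×10^7 J m⁻² K⁻¹ (given).
τ = C / λ = 8.09×10^7 / 5.317 = 1.52×10^7 s.
Fraction reached: 1 − e^(−t/τ) = 0.42 ⇒ t = −τ ln(1 − 0.42) = τ × 0.545.
t = 8.29×10^6 s = 95.9 days.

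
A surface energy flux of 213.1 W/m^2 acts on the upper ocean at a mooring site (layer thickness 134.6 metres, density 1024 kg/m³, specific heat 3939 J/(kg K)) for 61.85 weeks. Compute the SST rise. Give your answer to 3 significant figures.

14.7 K

Areal heat capacity C = ρ c_p D = 1024 × 3939 × 134.6 = 5.43×10^8 J/(m^2 K).
Net heat input Q = F Δt = 213.1 × (61.85 weeks × 6.048×10^5 s/week) = 7.97×10^9 J/m².
ΔT = Q / C = 7.97×10^9 / 5.43×10^8 = 14.7 K.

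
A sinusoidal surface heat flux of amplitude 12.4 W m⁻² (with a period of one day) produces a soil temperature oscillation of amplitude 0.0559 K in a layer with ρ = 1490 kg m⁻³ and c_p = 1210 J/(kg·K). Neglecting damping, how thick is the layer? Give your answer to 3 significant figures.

ω = 2π / 86400 s = 7.27×10^-5 s⁻¹.
Required C = F₀ / (A ω) = 12.4 / (0.0559 × 7.27×10^-5) = 3.05×10^6 J/(m²·K).
D = C / (ρ c_p) = 3.05×10^6 / (1490 × 1210) = 1.69 m.

1.69 m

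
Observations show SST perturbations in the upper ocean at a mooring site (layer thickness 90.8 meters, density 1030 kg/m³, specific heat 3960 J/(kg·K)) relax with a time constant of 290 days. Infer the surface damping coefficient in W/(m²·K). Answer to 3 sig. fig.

14.8

Areal heat capacity C = ρ c_p D = 1030 × 3960 × 90.8 = 3.70×10^8 J/(m²·K).
τ = 290 days = 2.51×10^7 s.
λ = C / τ = 3.70×10^8 / 2.51×10^7 = 14.8 W/(m²·K).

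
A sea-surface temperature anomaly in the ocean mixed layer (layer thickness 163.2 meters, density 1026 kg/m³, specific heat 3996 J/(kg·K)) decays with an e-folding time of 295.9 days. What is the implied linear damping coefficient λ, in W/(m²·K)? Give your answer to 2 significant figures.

26

Areal heat capacity C = ρ c_p D = 1026 × 3996 × 163.2 = 6.69×10^8 J/(m²·K).
τ = 295.9 days = 2.56×10^7 s.
λ = C / τ = 6.69×10^8 / 2.56×10^7 = 26.2 W/(m²·K).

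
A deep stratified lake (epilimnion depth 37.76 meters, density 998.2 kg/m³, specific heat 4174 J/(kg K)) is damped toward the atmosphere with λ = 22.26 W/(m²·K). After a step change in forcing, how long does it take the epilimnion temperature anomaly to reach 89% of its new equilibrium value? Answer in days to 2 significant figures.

180 days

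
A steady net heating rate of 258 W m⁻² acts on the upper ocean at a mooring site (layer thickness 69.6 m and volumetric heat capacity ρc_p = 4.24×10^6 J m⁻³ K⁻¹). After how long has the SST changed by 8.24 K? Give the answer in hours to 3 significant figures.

Areal heat capacity C = ρc_p × D = 4.24×10^6 × 69.6 = 2.95×10^8 J/(m^2 K).
Time required: Δt = C ΔT / F = 2.95×10^8 × 8.24 / 258 = 9.43×10^6 s.
In hours: 9.43×10^6 s / (3600 s/hour) = 2620 hours.

2620 hours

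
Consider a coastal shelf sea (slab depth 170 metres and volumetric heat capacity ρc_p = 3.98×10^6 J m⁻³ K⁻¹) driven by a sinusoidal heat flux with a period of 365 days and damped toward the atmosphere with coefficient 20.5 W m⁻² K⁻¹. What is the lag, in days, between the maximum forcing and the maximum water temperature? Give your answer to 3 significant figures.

82.5 days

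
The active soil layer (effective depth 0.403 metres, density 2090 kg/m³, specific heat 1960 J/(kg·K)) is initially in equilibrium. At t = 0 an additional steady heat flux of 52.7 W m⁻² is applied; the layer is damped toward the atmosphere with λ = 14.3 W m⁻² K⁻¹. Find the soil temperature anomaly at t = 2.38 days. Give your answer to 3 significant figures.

3.06 K

Areal heat capacity C = ρ c_p D = 2090 × 1960 × 0.403 = 1.65×10^6 J/(m²·K).
τ = C / λ = 1.65×10^6 / 14.3 = 1.15×10^5 s.
Equilibrium anomaly ΔT_eq = F / λ = 52.7 / 14.3 = 3.69 K.
t = 2.38 days = 2.06×10^5 s, so t/τ = 1.78.
ΔT(t) = ΔT_eq (1 − e^(−t/τ)) = 3.69 × (1 − e^−1.78) = 3.06 K.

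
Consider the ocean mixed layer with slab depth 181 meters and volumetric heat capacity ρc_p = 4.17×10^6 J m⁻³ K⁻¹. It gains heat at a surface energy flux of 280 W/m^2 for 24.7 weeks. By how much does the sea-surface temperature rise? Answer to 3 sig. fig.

Areal heat capacity C = ρc_p × D = 4.17×10^6 × 181 = 7.55×10^8 J m⁻² K⁻¹.
Net heat input Q = F Δt = 280 × (24.7 weeks × 6.048×10^5 s/week) = 4.18×10^9 J/m².
ΔT = Q / C = 4.18×10^9 / 7.55×10^8 = 5.54 K.

5.54 K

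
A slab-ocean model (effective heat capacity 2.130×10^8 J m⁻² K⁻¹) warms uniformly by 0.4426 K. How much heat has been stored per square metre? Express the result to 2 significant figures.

Areal heat capacity C = 2.130×10^8 J m⁻² K⁻¹ (given).
ΔQ = C ΔT = 2.13×10^8 × 0.4426 = 9.43×10^7 J/m².

9.4×10^7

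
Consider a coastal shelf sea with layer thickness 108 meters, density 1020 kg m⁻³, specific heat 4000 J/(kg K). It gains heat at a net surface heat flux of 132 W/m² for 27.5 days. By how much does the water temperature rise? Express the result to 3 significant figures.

0.712 K

Areal heat capacity C = ρ c_p D = 1020 × 4000 × 108 = 4.41×10^8 J m⁻² K⁻¹.
Net heat input Q = F Δt = 132 × (27.5 days × 86400 s/day) = 3.14×10^8 J/m².
ΔT = Q / C = 3.14×10^8 / 4.41×10^8 = 0.712 K.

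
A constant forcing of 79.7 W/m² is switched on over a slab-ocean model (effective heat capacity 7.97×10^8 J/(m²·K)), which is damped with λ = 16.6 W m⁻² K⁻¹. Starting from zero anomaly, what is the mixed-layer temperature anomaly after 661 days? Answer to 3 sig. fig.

3.34 K

Areal heat capacity C = 7.97×10^8 J/(m²·K) (given).
τ = C / λ = 7.97×10^8 / 16.6 = 4.80×10^7 s.
Equilibrium anomaly ΔT_eq = F / λ = 79.7 / 16.6 = 4.80 K.
t = 661 days = 5.71×10^7 s, so t/τ = 1.19.
ΔT(t) = ΔT_eq (1 − e^(−t/τ)) = 4.80 × (1 − e^−1.19) = 3.34 K.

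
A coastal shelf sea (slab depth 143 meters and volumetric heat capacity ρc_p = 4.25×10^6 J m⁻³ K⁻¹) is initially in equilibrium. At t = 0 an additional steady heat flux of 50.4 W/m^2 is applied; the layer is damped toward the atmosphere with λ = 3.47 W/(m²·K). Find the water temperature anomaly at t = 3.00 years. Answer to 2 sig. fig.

6.1 K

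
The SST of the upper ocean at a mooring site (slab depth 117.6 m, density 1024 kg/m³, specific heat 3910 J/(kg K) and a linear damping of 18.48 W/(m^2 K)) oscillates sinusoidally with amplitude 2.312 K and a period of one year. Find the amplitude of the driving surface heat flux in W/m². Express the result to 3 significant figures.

Areal heat capacity C = ρ c_p D = 1024 × 3910 × 117.6 = 4.71×10^8 J/(m^2 K).
ω = 2π / 3.15×10^7 s = 1.99×10^-7 s⁻¹.
√((Cω)² + λ²) = √((93.8)² + 18.48²) = 95.6 W/(m²·K).
F₀ = A × √((Cω)²+λ²) = 2.312 × 95.6 = 221 W/m².

221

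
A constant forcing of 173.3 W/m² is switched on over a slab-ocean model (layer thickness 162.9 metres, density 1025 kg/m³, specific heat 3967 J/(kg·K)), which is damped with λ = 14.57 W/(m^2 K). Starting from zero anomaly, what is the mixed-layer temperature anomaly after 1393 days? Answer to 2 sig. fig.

Areal heat capacity C = ρ c_p D = 1025 × 3967 × 162.9 = 6.62×10^8 J m⁻² K⁻¹.
τ = C / λ = 6.62×10^8 / 14.57 = 4.55×10^7 s.
Equilibrium anomaly ΔT_eq = F / λ = 173.3 / 14.57 = 11.9 K.
t = 1393 days = 1.20×10^8 s, so t/τ = 2.65.
ΔT(t) = ΔT_eq (1 − e^(−t/τ)) = 11.9 × (1 − e^−2.65) = 11.1 K.

11 K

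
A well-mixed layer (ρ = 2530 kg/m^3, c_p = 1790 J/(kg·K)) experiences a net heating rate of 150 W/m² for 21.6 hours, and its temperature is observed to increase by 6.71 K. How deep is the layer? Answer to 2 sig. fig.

Heat input Q = F Δt = 150 × 77800 s = 1.17×10^7 J/m².
Required areal heat capacity C = Q / ΔT = 1.74×10^6 J/(m²·K).
Depth D = C / (ρ c_p) = 1.74×10^6 / (2530 × 1790) = 0.384 m.

0.38 m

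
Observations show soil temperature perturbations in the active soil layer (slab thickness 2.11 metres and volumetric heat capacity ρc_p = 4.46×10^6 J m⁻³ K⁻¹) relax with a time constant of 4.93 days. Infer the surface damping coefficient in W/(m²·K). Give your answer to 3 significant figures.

22.1

Areal heat capacity C = ρc_p × D = 4.46×10^6 × 2.11 = 9.41×10^6 J m⁻² K⁻¹.
τ = 4.93 days = 4.26×10^5 s.
λ = C / τ = 9.41×10^6 / 4.26×10^5 = 22.1 W/(m²·K).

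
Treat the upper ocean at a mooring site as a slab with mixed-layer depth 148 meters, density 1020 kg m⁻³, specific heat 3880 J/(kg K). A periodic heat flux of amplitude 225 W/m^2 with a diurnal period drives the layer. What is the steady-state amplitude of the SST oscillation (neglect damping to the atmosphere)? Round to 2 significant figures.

Areal heat capacity C = ρ c_p D = 1020 × 3880 × 148 = 5.86×10^8 J m⁻² K⁻¹.
Angular frequency ω = 2π / T = 2π / 86400 s = 7.27×10^-5 s⁻¹.
Cω = 5.86×10^8 × 7.27×10^-5 = 42600 W/(m²·K).
Amplitude A = F₀ / (Cω) = 225 / 42600 = 0.00528 K.

0.0053 K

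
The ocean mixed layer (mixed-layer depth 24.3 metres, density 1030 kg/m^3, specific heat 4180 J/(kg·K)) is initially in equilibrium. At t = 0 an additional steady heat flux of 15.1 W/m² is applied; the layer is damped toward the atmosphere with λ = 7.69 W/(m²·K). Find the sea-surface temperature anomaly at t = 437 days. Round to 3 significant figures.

1.84 K

Areal heat capacity C = ρ c_p D = 1030 × 4180 × 24.3 = 1.05×10^8 J/(m^2 K).
τ = C / λ = 1.05×10^8 / 7.69 = 1.36×10^7 s.
Equilibrium anomaly ΔT_eq = F / λ = 15.1 / 7.69 = 1.96 K.
t = 437 days = 3.78×10^7 s, so t/τ = 2.78.
ΔT(t) = ΔT_eq (1 − e^(−t/τ)) = 1.96 × (1 − e^−2.78) = 1.84 K.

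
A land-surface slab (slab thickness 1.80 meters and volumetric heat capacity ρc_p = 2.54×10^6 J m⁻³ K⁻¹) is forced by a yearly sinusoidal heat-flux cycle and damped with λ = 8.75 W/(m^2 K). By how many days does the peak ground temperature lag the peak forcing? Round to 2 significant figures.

Areal heat capacity C = ρc_p × D = 2.54×10^6 × 1.80 = 4.57×10^6 J/(m^2 K).
ω = 2π / 3.15×10^7 s = 1.99×10^-7 s⁻¹.
Phase lag φ = arctan(Cω/λ) = arctan(0.911/8.75) = 0.104 rad.
Time lag = φ / ω = 0.104 / 1.99×10^-7 = 5.21×10^5 s = 6.03 days.

6.0 days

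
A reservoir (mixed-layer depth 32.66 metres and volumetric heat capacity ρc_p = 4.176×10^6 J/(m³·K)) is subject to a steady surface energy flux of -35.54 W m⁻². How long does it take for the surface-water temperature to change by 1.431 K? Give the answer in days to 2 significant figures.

64 days

Areal heat capacity C = ρc_p × D = 4.176×10^6 × 32.66 = 1.36×10^8 J/(m^2 K).
Time required: Δt = C ΔT / F = 1.36×10^8 × -1.431 / -35.54 = 5.49×10^6 s.
In days: 5.49×10^6 s / (86400 s/day) = 63.6 days.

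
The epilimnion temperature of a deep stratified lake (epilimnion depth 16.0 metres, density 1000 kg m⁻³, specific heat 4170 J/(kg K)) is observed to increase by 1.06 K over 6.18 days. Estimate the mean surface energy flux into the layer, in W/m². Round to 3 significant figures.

Areal heat capacity C = ρ c_p D = 1000 × 4170 × 16.0 = 6.67×10^7 J m⁻² K⁻¹.
Required heat per unit area: Q = C ΔT = 6.67×10^7 × 1.06 = 7.07×10^7 J/m².
Flux F = Q / Δt = 7.07×10^7 / 5.34×10^5 s = 132 W/m².

132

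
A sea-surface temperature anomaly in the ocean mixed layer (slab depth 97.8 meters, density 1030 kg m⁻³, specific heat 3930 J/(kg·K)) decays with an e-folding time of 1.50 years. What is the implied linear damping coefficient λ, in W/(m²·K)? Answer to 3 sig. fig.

8.36

Areal heat capacity C = ρ c_p D = 1030 × 3930 × 97.8 = 3.96×10^8 J/(m^2 K).
τ = 1.50 years = 4.73×10^7 s.
λ = C / τ = 3.96×10^8 / 4.73×10^7 = 8.36 W/(m²·K).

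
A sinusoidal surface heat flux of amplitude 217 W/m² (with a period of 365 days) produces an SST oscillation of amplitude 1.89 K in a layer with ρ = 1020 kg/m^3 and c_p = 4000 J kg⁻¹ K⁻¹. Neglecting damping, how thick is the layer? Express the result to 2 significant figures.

ω = 2π / 3.15×10^7 s = 1.99×10^-7 s⁻¹.
Required C = F₀ / (A ω) = 217 / (1.89 × 1.99×10^-7) = 5.76×10^8 J/(m²·K).
D = C / (ρ c_p) = 5.76×10^8 / (1020 × 4000) = 141 m.

140 m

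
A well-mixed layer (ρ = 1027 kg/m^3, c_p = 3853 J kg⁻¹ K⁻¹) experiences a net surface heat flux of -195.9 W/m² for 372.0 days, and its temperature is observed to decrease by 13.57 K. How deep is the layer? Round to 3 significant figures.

117 m

Heat input Q = F Δt = -195.9 × 3.21×10^7 s = -6.30×10^9 J/m².
Required areal heat capacity C = Q / ΔT = 4.64×10^8 J/(m²·K).
Depth D = C / (ρ c_p) = 4.64×10^8 / (1027 × 3853) = 117 m.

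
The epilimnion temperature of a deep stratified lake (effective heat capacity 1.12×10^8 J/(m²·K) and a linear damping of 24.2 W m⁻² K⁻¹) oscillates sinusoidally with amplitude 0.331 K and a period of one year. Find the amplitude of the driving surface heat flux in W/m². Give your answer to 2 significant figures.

Areal heat capacity C = 1.12×10^8 J/(m²·K) (given).
ω = 2π / 3.15×10^7 s = 1.99×10^-7 s⁻¹.
√((Cω)² + λ²) = √((22.3)² + 24.2²) = 32.9 W/(m²·K).
F₀ = A × √((Cω)²+λ²) = 0.331 × 32.9 = 10.9 W/m².

11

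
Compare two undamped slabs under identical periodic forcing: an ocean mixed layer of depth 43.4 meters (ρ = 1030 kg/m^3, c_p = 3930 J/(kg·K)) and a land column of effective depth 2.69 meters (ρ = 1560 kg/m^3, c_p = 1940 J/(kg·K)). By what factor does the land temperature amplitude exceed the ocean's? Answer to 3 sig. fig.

21.6

C_ocean = 1030 × 3930 × 43.4 = 1.76×10^8 J/(m²·K).
C_land = 1560 × 1940 × 2.69 = 8.14×10^6 J/(m²·K).
Undamped amplitude ∝ 1/C, so A_land/A_ocean = C_ocean/C_land = 21.6.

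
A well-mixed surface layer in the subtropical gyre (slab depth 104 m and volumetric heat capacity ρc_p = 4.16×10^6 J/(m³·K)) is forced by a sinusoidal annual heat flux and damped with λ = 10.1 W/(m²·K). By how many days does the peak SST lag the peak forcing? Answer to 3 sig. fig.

Areal heat capacity C = ρc_p × D = 4.16×10^6 × 104 = 4.33×10^8 J/(m^2 K).
ω = 2π / 3.15×10^7 s = 1.99×10^-7 s⁻¹.
Phase lag φ = arctan(Cω/λ) = arctan(86.2/10.1) = 1.45 rad.
Time lag = φ / ω = 1.45 / 1.99×10^-7 = 7.30×10^6 s = 84.5 days.

84.5 days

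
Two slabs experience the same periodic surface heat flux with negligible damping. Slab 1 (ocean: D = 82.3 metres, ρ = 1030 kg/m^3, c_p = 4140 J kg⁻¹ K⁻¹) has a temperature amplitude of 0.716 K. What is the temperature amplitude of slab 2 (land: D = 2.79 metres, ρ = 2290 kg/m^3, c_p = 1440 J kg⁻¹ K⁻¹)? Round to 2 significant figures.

C_ocean = 3.51×10^8 J/(m²·K); C_land = 9.20×10^6 J/(m²·K).
A ∝ 1/C ⇒ A_land = A_ocean × C_ocean/C_land = 0.716 × 38.1 = 27.3 K.

27 K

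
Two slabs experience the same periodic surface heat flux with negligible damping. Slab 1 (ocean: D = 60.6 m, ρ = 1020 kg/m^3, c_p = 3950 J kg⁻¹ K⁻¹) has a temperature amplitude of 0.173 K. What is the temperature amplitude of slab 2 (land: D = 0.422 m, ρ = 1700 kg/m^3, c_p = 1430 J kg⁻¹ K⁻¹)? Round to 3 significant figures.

C_ocean = 2.44×10^8 J/(m²·K); C_land = 1.03×10^6 J/(m²·K).
A ∝ 1/C ⇒ A_land = A_ocean × C_ocean/C_land = 0.173 × 238 = 41.2 K.

41.2 K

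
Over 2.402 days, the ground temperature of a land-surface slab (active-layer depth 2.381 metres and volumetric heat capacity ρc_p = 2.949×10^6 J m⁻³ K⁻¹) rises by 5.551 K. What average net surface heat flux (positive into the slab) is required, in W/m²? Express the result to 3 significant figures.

188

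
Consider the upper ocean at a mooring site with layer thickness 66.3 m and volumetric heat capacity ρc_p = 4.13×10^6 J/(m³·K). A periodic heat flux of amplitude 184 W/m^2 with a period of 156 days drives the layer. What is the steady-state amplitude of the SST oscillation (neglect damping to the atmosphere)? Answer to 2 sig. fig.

1.4 K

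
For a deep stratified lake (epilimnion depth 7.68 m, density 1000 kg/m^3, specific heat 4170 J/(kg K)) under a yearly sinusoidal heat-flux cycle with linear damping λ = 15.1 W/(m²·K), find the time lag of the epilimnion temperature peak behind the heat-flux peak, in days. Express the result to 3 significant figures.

Areal heat capacity C = ρ c_p D = 1000 × 4170 × 7.68 = 3.20×10^7 J/(m²·K).
ω = 2π / 3.15×10^7 s = 1.99×10^-7 s⁻¹.
Phase lag φ = arctan(Cω/λ) = arctan(6.38/15.1) = 0.400 rad.
Time lag = φ / ω = 0.400 / 1.99×10^-7 = 2.01×10^6 s = 23.2 days.

23.2 days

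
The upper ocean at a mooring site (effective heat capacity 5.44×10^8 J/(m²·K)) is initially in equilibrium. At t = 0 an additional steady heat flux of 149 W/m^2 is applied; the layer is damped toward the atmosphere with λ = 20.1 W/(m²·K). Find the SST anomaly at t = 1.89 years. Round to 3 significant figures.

Areal heat capacity C = 5.44×10^8 J/(m²·K) (given).
τ = C / λ = 5.44×10^8 / 20.1 = 2.71×10^7 s.
Equilibrium anomaly ΔT_eq = F / λ = 149 / 20.1 = 7.41 K.
t = 1.89 years = 5.96×10^7 s, so t/τ = 2.20.
ΔT(t) = ΔT_eq (1 − e^(−t/τ)) = 7.41 × (1 − e^−2.20) = 6.59 K.

6.59 K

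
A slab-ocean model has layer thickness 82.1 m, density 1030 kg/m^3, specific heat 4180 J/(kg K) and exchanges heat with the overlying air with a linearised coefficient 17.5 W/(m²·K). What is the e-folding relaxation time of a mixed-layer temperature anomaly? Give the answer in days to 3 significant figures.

234 days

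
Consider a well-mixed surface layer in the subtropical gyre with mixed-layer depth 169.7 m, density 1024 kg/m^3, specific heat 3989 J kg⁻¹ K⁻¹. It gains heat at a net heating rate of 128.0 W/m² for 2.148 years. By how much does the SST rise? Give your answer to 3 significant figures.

Areal heat capacity C = ρ c_p D = 1024 × 3989 × 169.7 = 6.93×10^8 J m⁻² K⁻¹.
Net heat input Q = F Δt = 128.0 × (2.148 years × 3.156×10^7 s/year) = 8.68×10^9 J/m².
ΔT = Q / C = 8.68×10^9 / 6.93×10^8 = 12.5 K.

12.5 K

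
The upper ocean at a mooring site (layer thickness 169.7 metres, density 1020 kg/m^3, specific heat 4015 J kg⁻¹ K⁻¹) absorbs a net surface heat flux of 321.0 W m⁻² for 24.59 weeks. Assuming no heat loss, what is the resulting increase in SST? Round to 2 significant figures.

Areal heat capacity C = ρ c_p D = 1020 × 4015 × 169.7 = 6.95×10^8 J m⁻² K⁻¹.
Net heat input Q = F Δt = 321.0 × (24.59 weeks × 6.048×10^5 s/week) = 4.77×10^9 J/m².
ΔT = Q / C = 4.77×10^9 / 6.95×10^8 = 6.87 K.

6.9 K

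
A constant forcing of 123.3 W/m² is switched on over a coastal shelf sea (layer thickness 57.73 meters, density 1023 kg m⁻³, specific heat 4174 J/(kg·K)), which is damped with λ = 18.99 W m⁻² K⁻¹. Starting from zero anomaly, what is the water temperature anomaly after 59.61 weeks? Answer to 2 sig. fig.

Areal heat capacity C = ρ c_p D = 1023 × 4174 × 57.73 = 2.47×10^8 J m⁻² K⁻¹.
τ = C / λ = 2.47×10^8 / 18.99 = 1.30×10^7 s.
Equilibrium anomaly ΔT_eq = F / λ = 123.3 / 18.99 = 6.49 K.
t = 59.61 weeks = 3.61×10^7 s, so t/τ = 2.78.
ΔT(t) = ΔT_eq (1 − e^(−t/τ)) = 6.49 × (1 − e^−2.78) = 6.09 K.

6.1 K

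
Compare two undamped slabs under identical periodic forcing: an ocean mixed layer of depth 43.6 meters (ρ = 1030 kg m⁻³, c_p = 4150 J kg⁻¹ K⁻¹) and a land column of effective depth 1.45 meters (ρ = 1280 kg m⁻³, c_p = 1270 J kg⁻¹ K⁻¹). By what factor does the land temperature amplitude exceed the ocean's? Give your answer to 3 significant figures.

C_ocean = 1030 × 4150 × 43.6 = 1.86×10^8 J/(m²·K).
C_land = 1280 × 1270 × 1.45 = 2.36×10^6 J/(m²·K).
Undamped amplitude ∝ 1/C, so A_land/A_ocean = C_ocean/C_land = 79.1.

79.1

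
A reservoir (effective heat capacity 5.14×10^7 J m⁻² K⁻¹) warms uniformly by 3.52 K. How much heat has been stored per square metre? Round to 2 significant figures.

1.8×10^8

Areal heat capacity C = 5.14×10^7 J m⁻² K⁻¹ (given).
ΔQ = C ΔT = 5.14×10^7 × 3.52 = 1.81×10^8 J/m².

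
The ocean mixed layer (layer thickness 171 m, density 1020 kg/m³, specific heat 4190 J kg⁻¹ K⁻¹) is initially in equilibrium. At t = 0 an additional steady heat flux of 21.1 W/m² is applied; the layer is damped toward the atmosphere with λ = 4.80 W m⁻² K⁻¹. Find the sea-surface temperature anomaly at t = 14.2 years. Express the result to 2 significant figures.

Areal heat capacity C = ρ c_p D = 1020 × 4190 × 171 = 7.31×10^8 J/(m²·K).
τ = C / λ = 7.31×10^8 / 4.80 = 1.52×10^8 s.
Equilibrium anomaly ΔT_eq = F / λ = 21.1 / 4.80 = 4.40 K.
t = 14.2 years = 4.48×10^8 s, so t/τ = 2.94.
ΔT(t) = ΔT_eq (1 − e^(−t/τ)) = 4.40 × (1 − e^−2.94) = 4.16 K.

4.2 K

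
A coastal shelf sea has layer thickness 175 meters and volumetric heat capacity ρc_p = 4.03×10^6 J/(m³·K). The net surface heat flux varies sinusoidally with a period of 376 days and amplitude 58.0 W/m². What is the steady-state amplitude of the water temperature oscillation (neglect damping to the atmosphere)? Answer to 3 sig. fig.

Areal heat capacity C = ρc_p × D = 4.03×10^6 × 175 = 7.05×10^8 J/(m²·K).
Angular frequency ω = 2π / T = 2π / 3.25×10^7 s = 1.93×10^-7 s⁻¹.
Cω = 7.05×10^8 × 1.93×10^-7 = 136 W/(m²·K).
Amplitude A = F₀ / (Cω) = 58.0 / 136 = 0.425 K.

0.425 K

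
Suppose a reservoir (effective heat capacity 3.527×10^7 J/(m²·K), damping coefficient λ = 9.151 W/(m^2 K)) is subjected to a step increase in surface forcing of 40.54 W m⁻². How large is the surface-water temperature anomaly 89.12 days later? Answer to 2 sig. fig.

3.8 K

Areal heat capacity C = 3.527×10^7 J/(m²·K) (given).
τ = C / λ = 3.53×10^7 / 9.151 = 3.85×10^6 s.
Equilibrium anomaly ΔT_eq = F / λ = 40.54 / 9.151 = 4.43 K.
t = 89.12 days = 7.70×10^6 s, so t/τ = 2.00.
ΔT(t) = ΔT_eq (1 − e^(−t/τ)) = 4.43 × (1 − e^−2.00) = 3.83 K.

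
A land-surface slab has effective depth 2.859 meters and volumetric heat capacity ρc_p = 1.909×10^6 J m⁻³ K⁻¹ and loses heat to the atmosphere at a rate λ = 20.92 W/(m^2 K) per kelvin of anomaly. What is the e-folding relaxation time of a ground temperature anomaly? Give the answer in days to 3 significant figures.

Areal heat capacity C = ρc_p × D = 1.909×10^6 × 2.859 = 5.46×10^6 J/(m^2 K).
Relaxation time τ = C / λ = 5.46×10^6 / 20.92 = 2.61×10^5 s.
In days: 2.61×10^5 s / (86400 s/day) = 3.02 days.

3.02 days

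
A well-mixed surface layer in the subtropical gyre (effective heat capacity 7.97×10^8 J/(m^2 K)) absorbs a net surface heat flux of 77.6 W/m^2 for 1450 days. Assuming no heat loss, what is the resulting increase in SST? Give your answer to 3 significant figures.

12.2 K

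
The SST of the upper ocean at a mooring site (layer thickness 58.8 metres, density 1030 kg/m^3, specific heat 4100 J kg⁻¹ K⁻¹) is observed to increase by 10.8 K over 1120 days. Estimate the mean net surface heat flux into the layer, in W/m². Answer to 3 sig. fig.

27.7

Areal heat capacity C = ρ c_p D = 1030 × 4100 × 58.8 = 2.48×10^8 J/(m²·K).
Required heat per unit area: Q = C ΔT = 2.48×10^8 × 10.8 = 2.68×10^9 J/m².
Flux F = Q / Δt = 2.68×10^9 / 9.68×10^7 s = 27.7 W/m².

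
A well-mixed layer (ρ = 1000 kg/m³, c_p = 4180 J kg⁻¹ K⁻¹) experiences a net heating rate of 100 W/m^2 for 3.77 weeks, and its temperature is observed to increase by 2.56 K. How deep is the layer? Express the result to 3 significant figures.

Heat input Q = F Δt = 100 × 2.28×10^6 s = 2.28×10^8 J/m².
Required areal heat capacity C = Q / ΔT = 8.91×10^7 J/(m²·K).
Depth D = C / (ρ c_p) = 8.91×10^7 / (1000 × 4180) = 21.3 m.

21.3 m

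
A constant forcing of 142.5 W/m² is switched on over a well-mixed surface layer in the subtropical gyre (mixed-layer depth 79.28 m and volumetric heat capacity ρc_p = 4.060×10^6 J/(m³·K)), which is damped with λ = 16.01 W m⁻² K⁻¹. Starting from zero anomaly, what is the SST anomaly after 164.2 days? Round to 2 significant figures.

Areal heat capacity C = ρc_p × D = 4.060×10^6 × 79.28 = 3.22×10^8 J/(m^2 K).
τ = C / λ = 3.22×10^8 / 16.01 = 2.01×10^7 s.
Equilibrium anomaly ΔT_eq = F / λ = 142.5 / 16.01 = 8.90 K.
t = 164.2 days = 1.42×10^7 s, so t/τ = 0.706.
ΔT(t) = ΔT_eq (1 − e^(−t/τ)) = 8.90 × (1 − e^−0.706) = 4.51 K.

4.5 K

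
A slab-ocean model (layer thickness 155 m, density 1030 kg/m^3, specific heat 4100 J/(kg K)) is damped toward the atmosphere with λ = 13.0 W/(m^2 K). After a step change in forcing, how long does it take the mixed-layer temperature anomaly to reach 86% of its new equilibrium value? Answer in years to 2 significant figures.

Areal heat capacity C = ρ c_p D = 1030 × 4100 × 155 = 6.55×10^8 J/(m²·K).
τ = C / λ = 6.55×10^8 / 13.0 = 5.04×10^7 s.
Fraction reached: 1 − e^(−t/τ) = 0.86 ⇒ t = −τ ln(1 − 0.86) = τ × 1.97.
t = 9.90×10^7 s = 3.14 years.

3.1 years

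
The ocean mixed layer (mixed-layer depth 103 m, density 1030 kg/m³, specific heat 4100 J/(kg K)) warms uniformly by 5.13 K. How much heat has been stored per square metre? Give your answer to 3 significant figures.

Areal heat capacity C = ρ c_p D = 1030 × 4100 × 103 = 4.35×10^8 J/(m²·K).
ΔQ = C ΔT = 4.35×10^8 × 5.13 = 2.23×10^9 J/m².

2.23×10^9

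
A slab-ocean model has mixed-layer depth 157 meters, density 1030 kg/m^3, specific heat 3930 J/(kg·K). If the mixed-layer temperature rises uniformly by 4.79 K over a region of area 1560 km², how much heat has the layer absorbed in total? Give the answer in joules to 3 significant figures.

Areal heat capacity C = ρ c_p D = 1030 × 3930 × 157 = 6.36×10^8 J m⁻² K⁻¹.
Heat per unit area: q = C ΔT = 6.36×10^8 × 4.79 = 3.04×10^9 J/m².
Total heat: Q = q × A = 3.04×10^9 × (1560 × 10⁶ m²) = 4.75×10^18 J.

4.75×10^18 J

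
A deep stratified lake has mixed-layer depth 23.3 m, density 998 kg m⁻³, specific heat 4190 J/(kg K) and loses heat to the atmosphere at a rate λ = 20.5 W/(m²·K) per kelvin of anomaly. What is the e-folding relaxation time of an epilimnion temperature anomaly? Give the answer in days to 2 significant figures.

55 days

Areal heat capacity C = ρ c_p D = 998 × 4190 × 23.3 = 9.74×10^7 J m⁻² K⁻¹.
Relaxation time τ = C / λ = 9.74×10^7 / 20.5 = 4.75×10^6 s.
In days: 4.75×10^6 s / (86400 s/day) = 55.0 days.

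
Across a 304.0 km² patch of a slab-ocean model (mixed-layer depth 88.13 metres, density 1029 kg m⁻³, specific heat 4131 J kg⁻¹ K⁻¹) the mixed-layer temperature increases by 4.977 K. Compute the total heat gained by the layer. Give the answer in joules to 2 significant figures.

Areal heat capacity C = ρ c_p D = 1029 × 4131 × 88.13 = 3.75×10^8 J m⁻² K⁻¹.
Heat per unit area: q = C ΔT = 3.75×10^8 × 4.977 = 1.86×10^9 J/m².
Total heat: Q = q × A = 1.86×10^9 × (304.0 × 10⁶ m²) = 5.67×10^17 J.

5.7×10^17 J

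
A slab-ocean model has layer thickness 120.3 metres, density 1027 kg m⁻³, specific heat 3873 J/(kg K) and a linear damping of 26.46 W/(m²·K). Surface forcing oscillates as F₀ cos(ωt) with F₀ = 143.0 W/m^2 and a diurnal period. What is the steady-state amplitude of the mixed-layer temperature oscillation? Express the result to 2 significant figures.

Areal heat capacity C = ρ c_p D = 1027 × 3873 × 120.3 = 4.79×10^8 J m⁻² K⁻¹.
Angular frequency ω = 2π / T = 2π / 86400 s = 7.27×10^-5 s⁻¹.
√((Cω)² + λ²) = √((34800)² + 26.46²) = 34800 W/(m²·K).
Amplitude A = F₀ / √((Cω)²+λ²) = 143.0 / 34800 = 0.00411 K.

0.0041 K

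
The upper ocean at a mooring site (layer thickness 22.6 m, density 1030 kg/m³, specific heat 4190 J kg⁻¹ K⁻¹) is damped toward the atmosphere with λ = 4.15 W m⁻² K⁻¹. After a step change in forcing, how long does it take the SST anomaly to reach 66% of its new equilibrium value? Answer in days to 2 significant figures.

290 days

Areal heat capacity C = ρ c_p D = 1030 × 4190 × 22.6 = 9.75×10^7 J/(m^2 K).
τ = C / λ = 9.75×10^7 / 4.15 = 2.35×10^7 s.
Fraction reached: 1 − e^(−t/τ) = 0.66 ⇒ t = −τ ln(1 − 0.66) = τ × 1.08.
t = 2.54×10^7 s = 293 days.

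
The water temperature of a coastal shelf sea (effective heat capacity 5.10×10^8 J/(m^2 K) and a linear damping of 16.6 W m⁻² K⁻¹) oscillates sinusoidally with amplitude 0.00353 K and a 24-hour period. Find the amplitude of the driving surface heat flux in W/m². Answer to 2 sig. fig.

130

Areal heat capacity C = 5.10×10^8 J/(m^2 K) (given).
ω = 2π / 86400 s = 7.27×10^-5 s⁻¹.
√((Cω)² + λ²) = √((37100)² + 16.6²) = 37100 W/(m²·K).
F₀ = A × √((Cω)²+λ²) = 0.00353 × 37100 = 131 W/m².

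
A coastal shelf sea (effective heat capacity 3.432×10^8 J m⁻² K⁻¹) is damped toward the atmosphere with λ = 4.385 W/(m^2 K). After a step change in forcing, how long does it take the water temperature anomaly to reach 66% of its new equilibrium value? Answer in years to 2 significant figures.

Areal heat capacity C = 3.432×10^8 J m⁻² K⁻¹ (given).
τ = C / λ = 3.43×10^8 / 4.385 = 7.83×10^7 s.
Fraction reached: 1 − e^(−t/τ) = 0.66 ⇒ t = −τ ln(1 − 0.66) = τ × 1.08.
t = 8.44×10^7 s = 2.68 years.

2.7 years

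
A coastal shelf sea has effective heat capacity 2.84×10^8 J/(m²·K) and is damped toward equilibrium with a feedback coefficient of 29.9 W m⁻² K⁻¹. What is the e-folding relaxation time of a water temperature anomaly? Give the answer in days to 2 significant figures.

110 days

Areal heat capacity C = 2.84×10^8 J/(m²·K) (given).
Relaxation time τ = C / λ = 2.84×10^8 / 29.9 = 9.50×10^6 s.
In days: 9.50×10^6 s / (86400 s/day) = 110 days.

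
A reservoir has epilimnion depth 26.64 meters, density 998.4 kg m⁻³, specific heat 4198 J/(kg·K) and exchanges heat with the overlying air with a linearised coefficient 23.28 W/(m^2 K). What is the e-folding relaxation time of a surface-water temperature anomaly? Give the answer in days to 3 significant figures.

55.5 days

Areal heat capacity C = ρ c_p D = 998.4 × 4198 × 26.64 = 1.12×10^8 J/(m^2 K).
Relaxation time τ = C / λ = 1.12×10^8 / 23.28 = 4.80×10^6 s.
In days: 4.80×10^6 s / (86400 s/day) = 55.5 days.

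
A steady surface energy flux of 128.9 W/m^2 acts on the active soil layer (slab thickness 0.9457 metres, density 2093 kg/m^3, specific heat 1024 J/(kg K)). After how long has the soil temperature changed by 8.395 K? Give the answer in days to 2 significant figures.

1.5 days

Areal heat capacity C = ρ c_p D = 2093 × 1024 × 0.9457 = 2.03×10^6 J/(m²·K).
Time required: Δt = C ΔT / F = 2.03×10^6 × 8.395 / 128.9 = 1.32×10^5 s.
In days: 1.32×10^5 s / (86400 s/day) = 1.53 days.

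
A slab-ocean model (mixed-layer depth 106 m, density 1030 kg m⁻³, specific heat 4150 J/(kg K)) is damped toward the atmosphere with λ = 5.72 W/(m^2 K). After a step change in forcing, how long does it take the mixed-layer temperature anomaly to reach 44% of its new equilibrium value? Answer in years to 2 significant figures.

Areal heat capacity C = ρ c_p D = 1030 × 4150 × 106 = 4.53×10^8 J/(m^2 K).
τ = C / λ = 4.53×10^8 / 5.72 = 7.92×10^7 s.
Fraction reached: 1 − e^(−t/τ) = 0.44 ⇒ t = −τ ln(1 − 0.44) = τ × 0.580.
t = 4.59×10^7 s = 1.46 years.

1.5 years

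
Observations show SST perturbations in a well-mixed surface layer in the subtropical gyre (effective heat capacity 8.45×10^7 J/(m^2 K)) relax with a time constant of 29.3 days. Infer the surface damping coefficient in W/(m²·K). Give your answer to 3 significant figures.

Areal heat capacity C = 8.45×10^7 J/(m^2 K) (given).
τ = 29.3 days = 2.53×10^6 s.
λ = C / τ = 8.45×10^7 / 2.53×10^6 = 33.4 W/(m²·K).

33.4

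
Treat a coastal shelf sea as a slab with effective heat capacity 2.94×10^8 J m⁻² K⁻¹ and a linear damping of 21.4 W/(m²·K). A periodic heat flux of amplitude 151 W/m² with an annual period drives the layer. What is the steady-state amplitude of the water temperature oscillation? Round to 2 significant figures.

Areal heat capacity C = 2.94×10^8 J m⁻² K⁻¹ (given).
Angular frequency ω = 2π / T = 2π / 3.15×10^7 s = 1.99×10^-7 s⁻¹.
√((Cω)² + λ²) = √((58.6)² + 21.4²) = 62.4 W/(m²·K).
Amplitude A = F₀ / √((Cω)²+λ²) = 151 / 62.4 = 2.42 K.

2.4 K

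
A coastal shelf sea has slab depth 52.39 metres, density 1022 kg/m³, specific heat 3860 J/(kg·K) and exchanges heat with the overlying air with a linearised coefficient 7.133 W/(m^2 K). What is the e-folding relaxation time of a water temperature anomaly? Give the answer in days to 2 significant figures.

340 days

Areal heat capacity C = ρ c_p D = 1022 × 3860 × 52.39 = 2.07×10^8 J/(m²·K).
Relaxation time τ = C / λ = 2.07×10^8 / 7.133 = 2.90×10^7 s.
In days: 2.90×10^7 s / (86400 s/day) = 335 days.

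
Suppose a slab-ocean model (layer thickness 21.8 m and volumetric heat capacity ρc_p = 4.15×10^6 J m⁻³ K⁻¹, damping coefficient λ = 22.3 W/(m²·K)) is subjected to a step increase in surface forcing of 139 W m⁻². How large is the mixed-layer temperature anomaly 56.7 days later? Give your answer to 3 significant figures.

Areal heat capacity C = ρc_p × D = 4.15×10^6 × 21.8 = 9.05×10^7 J/(m²·K).
τ = C / λ = 9.05×10^7 / 22.3 = 4.06×10^6 s.
Equilibrium anomaly ΔT_eq = F / λ = 139 / 22.3 = 6.23 K.
t = 56.7 days = 4.90×10^6 s, so t/τ = 1.21.
ΔT(t) = ΔT_eq (1 − e^(−t/τ)) = 6.23 × (1 − e^−1.21) = 4.37 K.

4.37 K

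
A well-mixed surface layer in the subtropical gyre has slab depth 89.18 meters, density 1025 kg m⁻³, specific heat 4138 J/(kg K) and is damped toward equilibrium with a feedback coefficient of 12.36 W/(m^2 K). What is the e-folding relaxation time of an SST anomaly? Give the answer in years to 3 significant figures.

0.970 years

Areal heat capacity C = ρ c_p D = 1025 × 4138 × 89.18 = 3.78×10^8 J m⁻² K⁻¹.
Relaxation time τ = C / λ = 3.78×10^8 / 12.36 = 3.06×10^7 s.
In years: 3.06×10^7 s / (3.156×10^7 s/year) = 0.970 years.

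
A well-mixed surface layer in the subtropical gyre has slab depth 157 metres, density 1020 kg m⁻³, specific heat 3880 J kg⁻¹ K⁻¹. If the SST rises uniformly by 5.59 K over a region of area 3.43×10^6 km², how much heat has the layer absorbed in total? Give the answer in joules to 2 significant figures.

1.2×10^22 J

Areal heat capacity C = ρ c_p D = 1020 × 3880 × 157 = 6.21×10^8 J/(m^2 K).
Heat per unit area: q = C ΔT = 6.21×10^8 × 5.59 = 3.47×10^9 J/m².
Total heat: Q = q × A = 3.47×10^9 × (3.43×10^6 × 10⁶ m²) = 1.19×10^22 J.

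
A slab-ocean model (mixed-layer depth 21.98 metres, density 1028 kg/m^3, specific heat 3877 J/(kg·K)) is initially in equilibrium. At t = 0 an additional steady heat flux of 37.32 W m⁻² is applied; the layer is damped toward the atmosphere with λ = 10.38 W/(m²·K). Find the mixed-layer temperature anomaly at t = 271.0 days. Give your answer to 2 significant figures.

Areal heat capacity C = ρ c_p D = 1028 × 3877 × 21.98 = 8.76×10^7 J/(m^2 K).
τ = C / λ = 8.76×10^7 / 10.38 = 8.44×10^6 s.
Equilibrium anomaly ΔT_eq = F / λ = 37.32 / 10.38 = 3.60 K.
t = 271.0 days = 2.34×10^7 s, so t/τ = 2.77.
ΔT(t) = ΔT_eq (1 − e^(−t/τ)) = 3.60 × (1 − e^−2.77) = 3.37 K.

3.4 K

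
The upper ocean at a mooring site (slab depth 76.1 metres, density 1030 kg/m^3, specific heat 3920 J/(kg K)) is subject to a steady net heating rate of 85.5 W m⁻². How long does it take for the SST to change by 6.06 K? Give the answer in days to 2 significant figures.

Areal heat capacity C = ρ c_p D = 1030 × 3920 × 76.1 = 3.07×10^8 J/(m^2 K).
Time required: Δt = C ΔT / F = 3.07×10^8 × 6.06 / 85.5 = 2.18×10^7 s.
In days: 2.18×10^7 s / (86400 s/day) = 252 days.

250 days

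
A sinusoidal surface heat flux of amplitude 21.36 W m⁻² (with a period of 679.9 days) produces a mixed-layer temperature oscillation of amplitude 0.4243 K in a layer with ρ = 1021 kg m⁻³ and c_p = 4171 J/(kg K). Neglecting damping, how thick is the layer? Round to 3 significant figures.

ω = 2π / 5.87×10^7 s = 1.07×10^-7 s⁻¹.
Required C = F₀ / (A ω) = 21.36 / (0.4243 × 1.07×10^-7) = 4.71×10^8 J/(m²·K).
D = C / (ρ c_p) = 4.71×10^8 / (1021 × 4171) = 111 m.

111 m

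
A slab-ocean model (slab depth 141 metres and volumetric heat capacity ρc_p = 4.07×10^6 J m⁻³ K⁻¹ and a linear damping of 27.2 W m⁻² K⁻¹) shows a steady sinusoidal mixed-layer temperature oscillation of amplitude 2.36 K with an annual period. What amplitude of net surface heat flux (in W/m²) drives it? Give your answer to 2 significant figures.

280

Areal heat capacity C = ρc_p × D = 4.07×10^6 × 141 = 5.74×10^8 J/(m^2 K).
ω = 2π / 3.15×10^7 s = 1.99×10^-7 s⁻¹.
√((Cω)² + λ²) = √((114)² + 27.2²) = 118 W/(m²·K).
F₀ = A × √((Cω)²+λ²) = 2.36 × 118 = 277 W/m².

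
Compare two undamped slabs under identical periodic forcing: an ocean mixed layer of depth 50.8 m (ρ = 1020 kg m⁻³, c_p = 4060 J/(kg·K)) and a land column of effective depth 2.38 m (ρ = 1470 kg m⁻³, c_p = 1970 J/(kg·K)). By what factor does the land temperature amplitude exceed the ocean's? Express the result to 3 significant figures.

C_ocean = 1020 × 4060 × 50.8 = 2.10×10^8 J/(m²·K).
C_land = 1470 × 1970 × 2.38 = 6.89×10^6 J/(m²·K).
Undamped amplitude ∝ 1/C, so A_land/A_ocean = C_ocean/C_land = 30.5.

30.5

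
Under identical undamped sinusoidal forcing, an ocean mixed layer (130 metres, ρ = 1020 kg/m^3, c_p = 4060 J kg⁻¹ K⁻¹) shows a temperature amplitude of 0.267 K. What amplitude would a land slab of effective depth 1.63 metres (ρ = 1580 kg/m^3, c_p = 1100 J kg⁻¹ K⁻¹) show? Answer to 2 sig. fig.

C_ocean = 5.38×10^8 J/(m²·K); C_land = 2.83×10^6 J/(m²·K).
A ∝ 1/C ⇒ A_land = A_ocean × C_ocean/C_land = 0.267 × 190 = 50.7 K.

51 K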